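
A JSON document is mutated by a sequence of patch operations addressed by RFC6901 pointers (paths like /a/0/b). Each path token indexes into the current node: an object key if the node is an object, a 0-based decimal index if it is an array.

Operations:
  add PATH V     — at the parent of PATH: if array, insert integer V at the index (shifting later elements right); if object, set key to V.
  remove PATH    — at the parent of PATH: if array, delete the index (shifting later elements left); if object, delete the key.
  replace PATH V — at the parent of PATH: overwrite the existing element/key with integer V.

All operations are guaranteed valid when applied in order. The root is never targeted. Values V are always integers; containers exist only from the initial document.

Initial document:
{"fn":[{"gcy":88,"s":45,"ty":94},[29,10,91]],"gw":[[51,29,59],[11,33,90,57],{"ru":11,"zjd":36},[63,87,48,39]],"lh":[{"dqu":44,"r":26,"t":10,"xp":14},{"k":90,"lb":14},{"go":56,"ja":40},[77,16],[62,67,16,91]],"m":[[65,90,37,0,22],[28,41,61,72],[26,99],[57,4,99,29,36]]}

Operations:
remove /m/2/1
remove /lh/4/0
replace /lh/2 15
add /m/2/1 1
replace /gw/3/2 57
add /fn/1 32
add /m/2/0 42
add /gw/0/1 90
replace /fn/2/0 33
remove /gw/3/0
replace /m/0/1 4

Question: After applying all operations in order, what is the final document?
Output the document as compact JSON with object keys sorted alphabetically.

After op 1 (remove /m/2/1): {"fn":[{"gcy":88,"s":45,"ty":94},[29,10,91]],"gw":[[51,29,59],[11,33,90,57],{"ru":11,"zjd":36},[63,87,48,39]],"lh":[{"dqu":44,"r":26,"t":10,"xp":14},{"k":90,"lb":14},{"go":56,"ja":40},[77,16],[62,67,16,91]],"m":[[65,90,37,0,22],[28,41,61,72],[26],[57,4,99,29,36]]}
After op 2 (remove /lh/4/0): {"fn":[{"gcy":88,"s":45,"ty":94},[29,10,91]],"gw":[[51,29,59],[11,33,90,57],{"ru":11,"zjd":36},[63,87,48,39]],"lh":[{"dqu":44,"r":26,"t":10,"xp":14},{"k":90,"lb":14},{"go":56,"ja":40},[77,16],[67,16,91]],"m":[[65,90,37,0,22],[28,41,61,72],[26],[57,4,99,29,36]]}
After op 3 (replace /lh/2 15): {"fn":[{"gcy":88,"s":45,"ty":94},[29,10,91]],"gw":[[51,29,59],[11,33,90,57],{"ru":11,"zjd":36},[63,87,48,39]],"lh":[{"dqu":44,"r":26,"t":10,"xp":14},{"k":90,"lb":14},15,[77,16],[67,16,91]],"m":[[65,90,37,0,22],[28,41,61,72],[26],[57,4,99,29,36]]}
After op 4 (add /m/2/1 1): {"fn":[{"gcy":88,"s":45,"ty":94},[29,10,91]],"gw":[[51,29,59],[11,33,90,57],{"ru":11,"zjd":36},[63,87,48,39]],"lh":[{"dqu":44,"r":26,"t":10,"xp":14},{"k":90,"lb":14},15,[77,16],[67,16,91]],"m":[[65,90,37,0,22],[28,41,61,72],[26,1],[57,4,99,29,36]]}
After op 5 (replace /gw/3/2 57): {"fn":[{"gcy":88,"s":45,"ty":94},[29,10,91]],"gw":[[51,29,59],[11,33,90,57],{"ru":11,"zjd":36},[63,87,57,39]],"lh":[{"dqu":44,"r":26,"t":10,"xp":14},{"k":90,"lb":14},15,[77,16],[67,16,91]],"m":[[65,90,37,0,22],[28,41,61,72],[26,1],[57,4,99,29,36]]}
After op 6 (add /fn/1 32): {"fn":[{"gcy":88,"s":45,"ty":94},32,[29,10,91]],"gw":[[51,29,59],[11,33,90,57],{"ru":11,"zjd":36},[63,87,57,39]],"lh":[{"dqu":44,"r":26,"t":10,"xp":14},{"k":90,"lb":14},15,[77,16],[67,16,91]],"m":[[65,90,37,0,22],[28,41,61,72],[26,1],[57,4,99,29,36]]}
After op 7 (add /m/2/0 42): {"fn":[{"gcy":88,"s":45,"ty":94},32,[29,10,91]],"gw":[[51,29,59],[11,33,90,57],{"ru":11,"zjd":36},[63,87,57,39]],"lh":[{"dqu":44,"r":26,"t":10,"xp":14},{"k":90,"lb":14},15,[77,16],[67,16,91]],"m":[[65,90,37,0,22],[28,41,61,72],[42,26,1],[57,4,99,29,36]]}
After op 8 (add /gw/0/1 90): {"fn":[{"gcy":88,"s":45,"ty":94},32,[29,10,91]],"gw":[[51,90,29,59],[11,33,90,57],{"ru":11,"zjd":36},[63,87,57,39]],"lh":[{"dqu":44,"r":26,"t":10,"xp":14},{"k":90,"lb":14},15,[77,16],[67,16,91]],"m":[[65,90,37,0,22],[28,41,61,72],[42,26,1],[57,4,99,29,36]]}
After op 9 (replace /fn/2/0 33): {"fn":[{"gcy":88,"s":45,"ty":94},32,[33,10,91]],"gw":[[51,90,29,59],[11,33,90,57],{"ru":11,"zjd":36},[63,87,57,39]],"lh":[{"dqu":44,"r":26,"t":10,"xp":14},{"k":90,"lb":14},15,[77,16],[67,16,91]],"m":[[65,90,37,0,22],[28,41,61,72],[42,26,1],[57,4,99,29,36]]}
After op 10 (remove /gw/3/0): {"fn":[{"gcy":88,"s":45,"ty":94},32,[33,10,91]],"gw":[[51,90,29,59],[11,33,90,57],{"ru":11,"zjd":36},[87,57,39]],"lh":[{"dqu":44,"r":26,"t":10,"xp":14},{"k":90,"lb":14},15,[77,16],[67,16,91]],"m":[[65,90,37,0,22],[28,41,61,72],[42,26,1],[57,4,99,29,36]]}
After op 11 (replace /m/0/1 4): {"fn":[{"gcy":88,"s":45,"ty":94},32,[33,10,91]],"gw":[[51,90,29,59],[11,33,90,57],{"ru":11,"zjd":36},[87,57,39]],"lh":[{"dqu":44,"r":26,"t":10,"xp":14},{"k":90,"lb":14},15,[77,16],[67,16,91]],"m":[[65,4,37,0,22],[28,41,61,72],[42,26,1],[57,4,99,29,36]]}

Answer: {"fn":[{"gcy":88,"s":45,"ty":94},32,[33,10,91]],"gw":[[51,90,29,59],[11,33,90,57],{"ru":11,"zjd":36},[87,57,39]],"lh":[{"dqu":44,"r":26,"t":10,"xp":14},{"k":90,"lb":14},15,[77,16],[67,16,91]],"m":[[65,4,37,0,22],[28,41,61,72],[42,26,1],[57,4,99,29,36]]}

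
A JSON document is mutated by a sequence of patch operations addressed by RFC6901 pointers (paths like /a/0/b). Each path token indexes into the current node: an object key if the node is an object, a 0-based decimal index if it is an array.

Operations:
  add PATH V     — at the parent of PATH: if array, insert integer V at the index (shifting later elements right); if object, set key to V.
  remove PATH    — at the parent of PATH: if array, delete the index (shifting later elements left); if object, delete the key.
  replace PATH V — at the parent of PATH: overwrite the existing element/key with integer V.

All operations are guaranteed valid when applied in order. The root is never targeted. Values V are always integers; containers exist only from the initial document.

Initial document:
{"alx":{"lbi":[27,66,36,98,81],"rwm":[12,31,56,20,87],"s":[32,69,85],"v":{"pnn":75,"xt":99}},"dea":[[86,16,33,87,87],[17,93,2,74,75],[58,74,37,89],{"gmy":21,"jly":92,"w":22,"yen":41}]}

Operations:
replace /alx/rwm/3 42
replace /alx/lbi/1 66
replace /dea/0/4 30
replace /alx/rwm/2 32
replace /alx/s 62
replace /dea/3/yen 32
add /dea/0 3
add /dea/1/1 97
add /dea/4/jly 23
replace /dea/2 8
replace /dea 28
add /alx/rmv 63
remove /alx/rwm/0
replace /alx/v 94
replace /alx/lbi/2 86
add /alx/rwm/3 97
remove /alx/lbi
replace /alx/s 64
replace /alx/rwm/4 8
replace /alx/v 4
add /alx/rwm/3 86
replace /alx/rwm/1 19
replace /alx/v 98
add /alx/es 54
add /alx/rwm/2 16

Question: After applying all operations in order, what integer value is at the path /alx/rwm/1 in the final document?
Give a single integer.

After op 1 (replace /alx/rwm/3 42): {"alx":{"lbi":[27,66,36,98,81],"rwm":[12,31,56,42,87],"s":[32,69,85],"v":{"pnn":75,"xt":99}},"dea":[[86,16,33,87,87],[17,93,2,74,75],[58,74,37,89],{"gmy":21,"jly":92,"w":22,"yen":41}]}
After op 2 (replace /alx/lbi/1 66): {"alx":{"lbi":[27,66,36,98,81],"rwm":[12,31,56,42,87],"s":[32,69,85],"v":{"pnn":75,"xt":99}},"dea":[[86,16,33,87,87],[17,93,2,74,75],[58,74,37,89],{"gmy":21,"jly":92,"w":22,"yen":41}]}
After op 3 (replace /dea/0/4 30): {"alx":{"lbi":[27,66,36,98,81],"rwm":[12,31,56,42,87],"s":[32,69,85],"v":{"pnn":75,"xt":99}},"dea":[[86,16,33,87,30],[17,93,2,74,75],[58,74,37,89],{"gmy":21,"jly":92,"w":22,"yen":41}]}
After op 4 (replace /alx/rwm/2 32): {"alx":{"lbi":[27,66,36,98,81],"rwm":[12,31,32,42,87],"s":[32,69,85],"v":{"pnn":75,"xt":99}},"dea":[[86,16,33,87,30],[17,93,2,74,75],[58,74,37,89],{"gmy":21,"jly":92,"w":22,"yen":41}]}
After op 5 (replace /alx/s 62): {"alx":{"lbi":[27,66,36,98,81],"rwm":[12,31,32,42,87],"s":62,"v":{"pnn":75,"xt":99}},"dea":[[86,16,33,87,30],[17,93,2,74,75],[58,74,37,89],{"gmy":21,"jly":92,"w":22,"yen":41}]}
After op 6 (replace /dea/3/yen 32): {"alx":{"lbi":[27,66,36,98,81],"rwm":[12,31,32,42,87],"s":62,"v":{"pnn":75,"xt":99}},"dea":[[86,16,33,87,30],[17,93,2,74,75],[58,74,37,89],{"gmy":21,"jly":92,"w":22,"yen":32}]}
After op 7 (add /dea/0 3): {"alx":{"lbi":[27,66,36,98,81],"rwm":[12,31,32,42,87],"s":62,"v":{"pnn":75,"xt":99}},"dea":[3,[86,16,33,87,30],[17,93,2,74,75],[58,74,37,89],{"gmy":21,"jly":92,"w":22,"yen":32}]}
After op 8 (add /dea/1/1 97): {"alx":{"lbi":[27,66,36,98,81],"rwm":[12,31,32,42,87],"s":62,"v":{"pnn":75,"xt":99}},"dea":[3,[86,97,16,33,87,30],[17,93,2,74,75],[58,74,37,89],{"gmy":21,"jly":92,"w":22,"yen":32}]}
After op 9 (add /dea/4/jly 23): {"alx":{"lbi":[27,66,36,98,81],"rwm":[12,31,32,42,87],"s":62,"v":{"pnn":75,"xt":99}},"dea":[3,[86,97,16,33,87,30],[17,93,2,74,75],[58,74,37,89],{"gmy":21,"jly":23,"w":22,"yen":32}]}
After op 10 (replace /dea/2 8): {"alx":{"lbi":[27,66,36,98,81],"rwm":[12,31,32,42,87],"s":62,"v":{"pnn":75,"xt":99}},"dea":[3,[86,97,16,33,87,30],8,[58,74,37,89],{"gmy":21,"jly":23,"w":22,"yen":32}]}
After op 11 (replace /dea 28): {"alx":{"lbi":[27,66,36,98,81],"rwm":[12,31,32,42,87],"s":62,"v":{"pnn":75,"xt":99}},"dea":28}
After op 12 (add /alx/rmv 63): {"alx":{"lbi":[27,66,36,98,81],"rmv":63,"rwm":[12,31,32,42,87],"s":62,"v":{"pnn":75,"xt":99}},"dea":28}
After op 13 (remove /alx/rwm/0): {"alx":{"lbi":[27,66,36,98,81],"rmv":63,"rwm":[31,32,42,87],"s":62,"v":{"pnn":75,"xt":99}},"dea":28}
After op 14 (replace /alx/v 94): {"alx":{"lbi":[27,66,36,98,81],"rmv":63,"rwm":[31,32,42,87],"s":62,"v":94},"dea":28}
After op 15 (replace /alx/lbi/2 86): {"alx":{"lbi":[27,66,86,98,81],"rmv":63,"rwm":[31,32,42,87],"s":62,"v":94},"dea":28}
After op 16 (add /alx/rwm/3 97): {"alx":{"lbi":[27,66,86,98,81],"rmv":63,"rwm":[31,32,42,97,87],"s":62,"v":94},"dea":28}
After op 17 (remove /alx/lbi): {"alx":{"rmv":63,"rwm":[31,32,42,97,87],"s":62,"v":94},"dea":28}
After op 18 (replace /alx/s 64): {"alx":{"rmv":63,"rwm":[31,32,42,97,87],"s":64,"v":94},"dea":28}
After op 19 (replace /alx/rwm/4 8): {"alx":{"rmv":63,"rwm":[31,32,42,97,8],"s":64,"v":94},"dea":28}
After op 20 (replace /alx/v 4): {"alx":{"rmv":63,"rwm":[31,32,42,97,8],"s":64,"v":4},"dea":28}
After op 21 (add /alx/rwm/3 86): {"alx":{"rmv":63,"rwm":[31,32,42,86,97,8],"s":64,"v":4},"dea":28}
After op 22 (replace /alx/rwm/1 19): {"alx":{"rmv":63,"rwm":[31,19,42,86,97,8],"s":64,"v":4},"dea":28}
After op 23 (replace /alx/v 98): {"alx":{"rmv":63,"rwm":[31,19,42,86,97,8],"s":64,"v":98},"dea":28}
After op 24 (add /alx/es 54): {"alx":{"es":54,"rmv":63,"rwm":[31,19,42,86,97,8],"s":64,"v":98},"dea":28}
After op 25 (add /alx/rwm/2 16): {"alx":{"es":54,"rmv":63,"rwm":[31,19,16,42,86,97,8],"s":64,"v":98},"dea":28}
Value at /alx/rwm/1: 19

Answer: 19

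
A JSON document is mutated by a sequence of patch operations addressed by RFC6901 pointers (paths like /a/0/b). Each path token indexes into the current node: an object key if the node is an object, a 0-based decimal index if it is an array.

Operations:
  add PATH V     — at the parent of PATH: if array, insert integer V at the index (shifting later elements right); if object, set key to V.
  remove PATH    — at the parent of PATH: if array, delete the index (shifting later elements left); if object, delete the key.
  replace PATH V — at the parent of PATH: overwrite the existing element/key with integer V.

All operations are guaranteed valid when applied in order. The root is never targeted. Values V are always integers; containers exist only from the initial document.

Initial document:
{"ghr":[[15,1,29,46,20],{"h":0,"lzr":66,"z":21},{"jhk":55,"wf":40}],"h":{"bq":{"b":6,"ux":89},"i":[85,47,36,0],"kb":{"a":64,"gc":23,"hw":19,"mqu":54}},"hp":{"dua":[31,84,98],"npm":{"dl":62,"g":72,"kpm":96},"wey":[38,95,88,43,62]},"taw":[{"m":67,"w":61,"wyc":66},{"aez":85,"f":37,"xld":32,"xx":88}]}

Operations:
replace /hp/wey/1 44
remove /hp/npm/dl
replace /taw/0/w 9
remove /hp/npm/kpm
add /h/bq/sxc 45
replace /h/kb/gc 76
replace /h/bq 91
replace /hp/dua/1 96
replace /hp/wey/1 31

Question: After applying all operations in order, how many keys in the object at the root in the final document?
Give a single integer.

Answer: 4

Derivation:
After op 1 (replace /hp/wey/1 44): {"ghr":[[15,1,29,46,20],{"h":0,"lzr":66,"z":21},{"jhk":55,"wf":40}],"h":{"bq":{"b":6,"ux":89},"i":[85,47,36,0],"kb":{"a":64,"gc":23,"hw":19,"mqu":54}},"hp":{"dua":[31,84,98],"npm":{"dl":62,"g":72,"kpm":96},"wey":[38,44,88,43,62]},"taw":[{"m":67,"w":61,"wyc":66},{"aez":85,"f":37,"xld":32,"xx":88}]}
After op 2 (remove /hp/npm/dl): {"ghr":[[15,1,29,46,20],{"h":0,"lzr":66,"z":21},{"jhk":55,"wf":40}],"h":{"bq":{"b":6,"ux":89},"i":[85,47,36,0],"kb":{"a":64,"gc":23,"hw":19,"mqu":54}},"hp":{"dua":[31,84,98],"npm":{"g":72,"kpm":96},"wey":[38,44,88,43,62]},"taw":[{"m":67,"w":61,"wyc":66},{"aez":85,"f":37,"xld":32,"xx":88}]}
After op 3 (replace /taw/0/w 9): {"ghr":[[15,1,29,46,20],{"h":0,"lzr":66,"z":21},{"jhk":55,"wf":40}],"h":{"bq":{"b":6,"ux":89},"i":[85,47,36,0],"kb":{"a":64,"gc":23,"hw":19,"mqu":54}},"hp":{"dua":[31,84,98],"npm":{"g":72,"kpm":96},"wey":[38,44,88,43,62]},"taw":[{"m":67,"w":9,"wyc":66},{"aez":85,"f":37,"xld":32,"xx":88}]}
After op 4 (remove /hp/npm/kpm): {"ghr":[[15,1,29,46,20],{"h":0,"lzr":66,"z":21},{"jhk":55,"wf":40}],"h":{"bq":{"b":6,"ux":89},"i":[85,47,36,0],"kb":{"a":64,"gc":23,"hw":19,"mqu":54}},"hp":{"dua":[31,84,98],"npm":{"g":72},"wey":[38,44,88,43,62]},"taw":[{"m":67,"w":9,"wyc":66},{"aez":85,"f":37,"xld":32,"xx":88}]}
After op 5 (add /h/bq/sxc 45): {"ghr":[[15,1,29,46,20],{"h":0,"lzr":66,"z":21},{"jhk":55,"wf":40}],"h":{"bq":{"b":6,"sxc":45,"ux":89},"i":[85,47,36,0],"kb":{"a":64,"gc":23,"hw":19,"mqu":54}},"hp":{"dua":[31,84,98],"npm":{"g":72},"wey":[38,44,88,43,62]},"taw":[{"m":67,"w":9,"wyc":66},{"aez":85,"f":37,"xld":32,"xx":88}]}
After op 6 (replace /h/kb/gc 76): {"ghr":[[15,1,29,46,20],{"h":0,"lzr":66,"z":21},{"jhk":55,"wf":40}],"h":{"bq":{"b":6,"sxc":45,"ux":89},"i":[85,47,36,0],"kb":{"a":64,"gc":76,"hw":19,"mqu":54}},"hp":{"dua":[31,84,98],"npm":{"g":72},"wey":[38,44,88,43,62]},"taw":[{"m":67,"w":9,"wyc":66},{"aez":85,"f":37,"xld":32,"xx":88}]}
After op 7 (replace /h/bq 91): {"ghr":[[15,1,29,46,20],{"h":0,"lzr":66,"z":21},{"jhk":55,"wf":40}],"h":{"bq":91,"i":[85,47,36,0],"kb":{"a":64,"gc":76,"hw":19,"mqu":54}},"hp":{"dua":[31,84,98],"npm":{"g":72},"wey":[38,44,88,43,62]},"taw":[{"m":67,"w":9,"wyc":66},{"aez":85,"f":37,"xld":32,"xx":88}]}
After op 8 (replace /hp/dua/1 96): {"ghr":[[15,1,29,46,20],{"h":0,"lzr":66,"z":21},{"jhk":55,"wf":40}],"h":{"bq":91,"i":[85,47,36,0],"kb":{"a":64,"gc":76,"hw":19,"mqu":54}},"hp":{"dua":[31,96,98],"npm":{"g":72},"wey":[38,44,88,43,62]},"taw":[{"m":67,"w":9,"wyc":66},{"aez":85,"f":37,"xld":32,"xx":88}]}
After op 9 (replace /hp/wey/1 31): {"ghr":[[15,1,29,46,20],{"h":0,"lzr":66,"z":21},{"jhk":55,"wf":40}],"h":{"bq":91,"i":[85,47,36,0],"kb":{"a":64,"gc":76,"hw":19,"mqu":54}},"hp":{"dua":[31,96,98],"npm":{"g":72},"wey":[38,31,88,43,62]},"taw":[{"m":67,"w":9,"wyc":66},{"aez":85,"f":37,"xld":32,"xx":88}]}
Size at the root: 4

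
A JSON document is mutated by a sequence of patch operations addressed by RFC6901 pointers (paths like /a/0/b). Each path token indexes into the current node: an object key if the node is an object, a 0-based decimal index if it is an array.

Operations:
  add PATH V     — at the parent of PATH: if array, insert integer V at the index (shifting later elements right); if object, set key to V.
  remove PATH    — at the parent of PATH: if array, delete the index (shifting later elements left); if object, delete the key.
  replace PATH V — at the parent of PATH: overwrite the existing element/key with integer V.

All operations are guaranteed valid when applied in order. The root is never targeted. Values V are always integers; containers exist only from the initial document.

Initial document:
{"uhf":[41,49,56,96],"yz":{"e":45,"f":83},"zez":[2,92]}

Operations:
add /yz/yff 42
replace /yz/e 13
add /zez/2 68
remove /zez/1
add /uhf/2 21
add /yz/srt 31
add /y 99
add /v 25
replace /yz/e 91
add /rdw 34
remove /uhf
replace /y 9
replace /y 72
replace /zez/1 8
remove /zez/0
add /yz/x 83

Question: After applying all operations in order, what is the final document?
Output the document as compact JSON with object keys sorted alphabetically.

After op 1 (add /yz/yff 42): {"uhf":[41,49,56,96],"yz":{"e":45,"f":83,"yff":42},"zez":[2,92]}
After op 2 (replace /yz/e 13): {"uhf":[41,49,56,96],"yz":{"e":13,"f":83,"yff":42},"zez":[2,92]}
After op 3 (add /zez/2 68): {"uhf":[41,49,56,96],"yz":{"e":13,"f":83,"yff":42},"zez":[2,92,68]}
After op 4 (remove /zez/1): {"uhf":[41,49,56,96],"yz":{"e":13,"f":83,"yff":42},"zez":[2,68]}
After op 5 (add /uhf/2 21): {"uhf":[41,49,21,56,96],"yz":{"e":13,"f":83,"yff":42},"zez":[2,68]}
After op 6 (add /yz/srt 31): {"uhf":[41,49,21,56,96],"yz":{"e":13,"f":83,"srt":31,"yff":42},"zez":[2,68]}
After op 7 (add /y 99): {"uhf":[41,49,21,56,96],"y":99,"yz":{"e":13,"f":83,"srt":31,"yff":42},"zez":[2,68]}
After op 8 (add /v 25): {"uhf":[41,49,21,56,96],"v":25,"y":99,"yz":{"e":13,"f":83,"srt":31,"yff":42},"zez":[2,68]}
After op 9 (replace /yz/e 91): {"uhf":[41,49,21,56,96],"v":25,"y":99,"yz":{"e":91,"f":83,"srt":31,"yff":42},"zez":[2,68]}
After op 10 (add /rdw 34): {"rdw":34,"uhf":[41,49,21,56,96],"v":25,"y":99,"yz":{"e":91,"f":83,"srt":31,"yff":42},"zez":[2,68]}
After op 11 (remove /uhf): {"rdw":34,"v":25,"y":99,"yz":{"e":91,"f":83,"srt":31,"yff":42},"zez":[2,68]}
After op 12 (replace /y 9): {"rdw":34,"v":25,"y":9,"yz":{"e":91,"f":83,"srt":31,"yff":42},"zez":[2,68]}
After op 13 (replace /y 72): {"rdw":34,"v":25,"y":72,"yz":{"e":91,"f":83,"srt":31,"yff":42},"zez":[2,68]}
After op 14 (replace /zez/1 8): {"rdw":34,"v":25,"y":72,"yz":{"e":91,"f":83,"srt":31,"yff":42},"zez":[2,8]}
After op 15 (remove /zez/0): {"rdw":34,"v":25,"y":72,"yz":{"e":91,"f":83,"srt":31,"yff":42},"zez":[8]}
After op 16 (add /yz/x 83): {"rdw":34,"v":25,"y":72,"yz":{"e":91,"f":83,"srt":31,"x":83,"yff":42},"zez":[8]}

Answer: {"rdw":34,"v":25,"y":72,"yz":{"e":91,"f":83,"srt":31,"x":83,"yff":42},"zez":[8]}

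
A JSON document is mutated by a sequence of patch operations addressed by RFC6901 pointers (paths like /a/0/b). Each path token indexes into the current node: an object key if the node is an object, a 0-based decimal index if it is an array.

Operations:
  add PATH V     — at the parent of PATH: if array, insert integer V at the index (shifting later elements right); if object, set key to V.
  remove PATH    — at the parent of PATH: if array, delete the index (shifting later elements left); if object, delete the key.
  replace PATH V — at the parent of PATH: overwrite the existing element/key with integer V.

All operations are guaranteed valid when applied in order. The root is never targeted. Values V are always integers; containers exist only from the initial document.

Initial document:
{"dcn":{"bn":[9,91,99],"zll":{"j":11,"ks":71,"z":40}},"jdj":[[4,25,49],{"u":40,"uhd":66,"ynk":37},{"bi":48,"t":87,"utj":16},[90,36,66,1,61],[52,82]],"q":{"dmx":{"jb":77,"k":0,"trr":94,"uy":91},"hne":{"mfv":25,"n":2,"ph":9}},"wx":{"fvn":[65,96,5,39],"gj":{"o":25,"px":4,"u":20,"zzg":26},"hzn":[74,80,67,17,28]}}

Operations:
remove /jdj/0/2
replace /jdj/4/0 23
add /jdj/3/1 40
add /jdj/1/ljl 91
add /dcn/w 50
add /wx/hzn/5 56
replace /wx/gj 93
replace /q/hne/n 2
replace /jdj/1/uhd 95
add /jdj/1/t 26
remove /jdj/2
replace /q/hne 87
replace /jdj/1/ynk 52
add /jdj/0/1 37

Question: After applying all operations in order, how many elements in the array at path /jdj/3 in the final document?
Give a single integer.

After op 1 (remove /jdj/0/2): {"dcn":{"bn":[9,91,99],"zll":{"j":11,"ks":71,"z":40}},"jdj":[[4,25],{"u":40,"uhd":66,"ynk":37},{"bi":48,"t":87,"utj":16},[90,36,66,1,61],[52,82]],"q":{"dmx":{"jb":77,"k":0,"trr":94,"uy":91},"hne":{"mfv":25,"n":2,"ph":9}},"wx":{"fvn":[65,96,5,39],"gj":{"o":25,"px":4,"u":20,"zzg":26},"hzn":[74,80,67,17,28]}}
After op 2 (replace /jdj/4/0 23): {"dcn":{"bn":[9,91,99],"zll":{"j":11,"ks":71,"z":40}},"jdj":[[4,25],{"u":40,"uhd":66,"ynk":37},{"bi":48,"t":87,"utj":16},[90,36,66,1,61],[23,82]],"q":{"dmx":{"jb":77,"k":0,"trr":94,"uy":91},"hne":{"mfv":25,"n":2,"ph":9}},"wx":{"fvn":[65,96,5,39],"gj":{"o":25,"px":4,"u":20,"zzg":26},"hzn":[74,80,67,17,28]}}
After op 3 (add /jdj/3/1 40): {"dcn":{"bn":[9,91,99],"zll":{"j":11,"ks":71,"z":40}},"jdj":[[4,25],{"u":40,"uhd":66,"ynk":37},{"bi":48,"t":87,"utj":16},[90,40,36,66,1,61],[23,82]],"q":{"dmx":{"jb":77,"k":0,"trr":94,"uy":91},"hne":{"mfv":25,"n":2,"ph":9}},"wx":{"fvn":[65,96,5,39],"gj":{"o":25,"px":4,"u":20,"zzg":26},"hzn":[74,80,67,17,28]}}
After op 4 (add /jdj/1/ljl 91): {"dcn":{"bn":[9,91,99],"zll":{"j":11,"ks":71,"z":40}},"jdj":[[4,25],{"ljl":91,"u":40,"uhd":66,"ynk":37},{"bi":48,"t":87,"utj":16},[90,40,36,66,1,61],[23,82]],"q":{"dmx":{"jb":77,"k":0,"trr":94,"uy":91},"hne":{"mfv":25,"n":2,"ph":9}},"wx":{"fvn":[65,96,5,39],"gj":{"o":25,"px":4,"u":20,"zzg":26},"hzn":[74,80,67,17,28]}}
After op 5 (add /dcn/w 50): {"dcn":{"bn":[9,91,99],"w":50,"zll":{"j":11,"ks":71,"z":40}},"jdj":[[4,25],{"ljl":91,"u":40,"uhd":66,"ynk":37},{"bi":48,"t":87,"utj":16},[90,40,36,66,1,61],[23,82]],"q":{"dmx":{"jb":77,"k":0,"trr":94,"uy":91},"hne":{"mfv":25,"n":2,"ph":9}},"wx":{"fvn":[65,96,5,39],"gj":{"o":25,"px":4,"u":20,"zzg":26},"hzn":[74,80,67,17,28]}}
After op 6 (add /wx/hzn/5 56): {"dcn":{"bn":[9,91,99],"w":50,"zll":{"j":11,"ks":71,"z":40}},"jdj":[[4,25],{"ljl":91,"u":40,"uhd":66,"ynk":37},{"bi":48,"t":87,"utj":16},[90,40,36,66,1,61],[23,82]],"q":{"dmx":{"jb":77,"k":0,"trr":94,"uy":91},"hne":{"mfv":25,"n":2,"ph":9}},"wx":{"fvn":[65,96,5,39],"gj":{"o":25,"px":4,"u":20,"zzg":26},"hzn":[74,80,67,17,28,56]}}
After op 7 (replace /wx/gj 93): {"dcn":{"bn":[9,91,99],"w":50,"zll":{"j":11,"ks":71,"z":40}},"jdj":[[4,25],{"ljl":91,"u":40,"uhd":66,"ynk":37},{"bi":48,"t":87,"utj":16},[90,40,36,66,1,61],[23,82]],"q":{"dmx":{"jb":77,"k":0,"trr":94,"uy":91},"hne":{"mfv":25,"n":2,"ph":9}},"wx":{"fvn":[65,96,5,39],"gj":93,"hzn":[74,80,67,17,28,56]}}
After op 8 (replace /q/hne/n 2): {"dcn":{"bn":[9,91,99],"w":50,"zll":{"j":11,"ks":71,"z":40}},"jdj":[[4,25],{"ljl":91,"u":40,"uhd":66,"ynk":37},{"bi":48,"t":87,"utj":16},[90,40,36,66,1,61],[23,82]],"q":{"dmx":{"jb":77,"k":0,"trr":94,"uy":91},"hne":{"mfv":25,"n":2,"ph":9}},"wx":{"fvn":[65,96,5,39],"gj":93,"hzn":[74,80,67,17,28,56]}}
After op 9 (replace /jdj/1/uhd 95): {"dcn":{"bn":[9,91,99],"w":50,"zll":{"j":11,"ks":71,"z":40}},"jdj":[[4,25],{"ljl":91,"u":40,"uhd":95,"ynk":37},{"bi":48,"t":87,"utj":16},[90,40,36,66,1,61],[23,82]],"q":{"dmx":{"jb":77,"k":0,"trr":94,"uy":91},"hne":{"mfv":25,"n":2,"ph":9}},"wx":{"fvn":[65,96,5,39],"gj":93,"hzn":[74,80,67,17,28,56]}}
After op 10 (add /jdj/1/t 26): {"dcn":{"bn":[9,91,99],"w":50,"zll":{"j":11,"ks":71,"z":40}},"jdj":[[4,25],{"ljl":91,"t":26,"u":40,"uhd":95,"ynk":37},{"bi":48,"t":87,"utj":16},[90,40,36,66,1,61],[23,82]],"q":{"dmx":{"jb":77,"k":0,"trr":94,"uy":91},"hne":{"mfv":25,"n":2,"ph":9}},"wx":{"fvn":[65,96,5,39],"gj":93,"hzn":[74,80,67,17,28,56]}}
After op 11 (remove /jdj/2): {"dcn":{"bn":[9,91,99],"w":50,"zll":{"j":11,"ks":71,"z":40}},"jdj":[[4,25],{"ljl":91,"t":26,"u":40,"uhd":95,"ynk":37},[90,40,36,66,1,61],[23,82]],"q":{"dmx":{"jb":77,"k":0,"trr":94,"uy":91},"hne":{"mfv":25,"n":2,"ph":9}},"wx":{"fvn":[65,96,5,39],"gj":93,"hzn":[74,80,67,17,28,56]}}
After op 12 (replace /q/hne 87): {"dcn":{"bn":[9,91,99],"w":50,"zll":{"j":11,"ks":71,"z":40}},"jdj":[[4,25],{"ljl":91,"t":26,"u":40,"uhd":95,"ynk":37},[90,40,36,66,1,61],[23,82]],"q":{"dmx":{"jb":77,"k":0,"trr":94,"uy":91},"hne":87},"wx":{"fvn":[65,96,5,39],"gj":93,"hzn":[74,80,67,17,28,56]}}
After op 13 (replace /jdj/1/ynk 52): {"dcn":{"bn":[9,91,99],"w":50,"zll":{"j":11,"ks":71,"z":40}},"jdj":[[4,25],{"ljl":91,"t":26,"u":40,"uhd":95,"ynk":52},[90,40,36,66,1,61],[23,82]],"q":{"dmx":{"jb":77,"k":0,"trr":94,"uy":91},"hne":87},"wx":{"fvn":[65,96,5,39],"gj":93,"hzn":[74,80,67,17,28,56]}}
After op 14 (add /jdj/0/1 37): {"dcn":{"bn":[9,91,99],"w":50,"zll":{"j":11,"ks":71,"z":40}},"jdj":[[4,37,25],{"ljl":91,"t":26,"u":40,"uhd":95,"ynk":52},[90,40,36,66,1,61],[23,82]],"q":{"dmx":{"jb":77,"k":0,"trr":94,"uy":91},"hne":87},"wx":{"fvn":[65,96,5,39],"gj":93,"hzn":[74,80,67,17,28,56]}}
Size at path /jdj/3: 2

Answer: 2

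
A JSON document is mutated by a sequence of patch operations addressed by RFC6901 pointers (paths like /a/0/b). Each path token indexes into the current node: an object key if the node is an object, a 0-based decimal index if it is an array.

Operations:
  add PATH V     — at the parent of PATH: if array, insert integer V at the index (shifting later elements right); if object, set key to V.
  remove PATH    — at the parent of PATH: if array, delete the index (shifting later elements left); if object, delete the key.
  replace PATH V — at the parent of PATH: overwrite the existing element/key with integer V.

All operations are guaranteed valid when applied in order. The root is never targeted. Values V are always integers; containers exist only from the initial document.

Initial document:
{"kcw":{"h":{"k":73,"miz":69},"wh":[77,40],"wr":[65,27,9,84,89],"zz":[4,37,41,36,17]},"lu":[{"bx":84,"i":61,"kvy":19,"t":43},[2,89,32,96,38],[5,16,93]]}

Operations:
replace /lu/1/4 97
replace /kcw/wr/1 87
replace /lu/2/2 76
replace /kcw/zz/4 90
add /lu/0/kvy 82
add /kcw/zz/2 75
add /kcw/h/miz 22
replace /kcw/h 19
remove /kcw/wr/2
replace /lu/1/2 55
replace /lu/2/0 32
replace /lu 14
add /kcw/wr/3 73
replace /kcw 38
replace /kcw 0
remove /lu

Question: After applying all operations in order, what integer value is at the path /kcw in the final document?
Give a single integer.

After op 1 (replace /lu/1/4 97): {"kcw":{"h":{"k":73,"miz":69},"wh":[77,40],"wr":[65,27,9,84,89],"zz":[4,37,41,36,17]},"lu":[{"bx":84,"i":61,"kvy":19,"t":43},[2,89,32,96,97],[5,16,93]]}
After op 2 (replace /kcw/wr/1 87): {"kcw":{"h":{"k":73,"miz":69},"wh":[77,40],"wr":[65,87,9,84,89],"zz":[4,37,41,36,17]},"lu":[{"bx":84,"i":61,"kvy":19,"t":43},[2,89,32,96,97],[5,16,93]]}
After op 3 (replace /lu/2/2 76): {"kcw":{"h":{"k":73,"miz":69},"wh":[77,40],"wr":[65,87,9,84,89],"zz":[4,37,41,36,17]},"lu":[{"bx":84,"i":61,"kvy":19,"t":43},[2,89,32,96,97],[5,16,76]]}
After op 4 (replace /kcw/zz/4 90): {"kcw":{"h":{"k":73,"miz":69},"wh":[77,40],"wr":[65,87,9,84,89],"zz":[4,37,41,36,90]},"lu":[{"bx":84,"i":61,"kvy":19,"t":43},[2,89,32,96,97],[5,16,76]]}
After op 5 (add /lu/0/kvy 82): {"kcw":{"h":{"k":73,"miz":69},"wh":[77,40],"wr":[65,87,9,84,89],"zz":[4,37,41,36,90]},"lu":[{"bx":84,"i":61,"kvy":82,"t":43},[2,89,32,96,97],[5,16,76]]}
After op 6 (add /kcw/zz/2 75): {"kcw":{"h":{"k":73,"miz":69},"wh":[77,40],"wr":[65,87,9,84,89],"zz":[4,37,75,41,36,90]},"lu":[{"bx":84,"i":61,"kvy":82,"t":43},[2,89,32,96,97],[5,16,76]]}
After op 7 (add /kcw/h/miz 22): {"kcw":{"h":{"k":73,"miz":22},"wh":[77,40],"wr":[65,87,9,84,89],"zz":[4,37,75,41,36,90]},"lu":[{"bx":84,"i":61,"kvy":82,"t":43},[2,89,32,96,97],[5,16,76]]}
After op 8 (replace /kcw/h 19): {"kcw":{"h":19,"wh":[77,40],"wr":[65,87,9,84,89],"zz":[4,37,75,41,36,90]},"lu":[{"bx":84,"i":61,"kvy":82,"t":43},[2,89,32,96,97],[5,16,76]]}
After op 9 (remove /kcw/wr/2): {"kcw":{"h":19,"wh":[77,40],"wr":[65,87,84,89],"zz":[4,37,75,41,36,90]},"lu":[{"bx":84,"i":61,"kvy":82,"t":43},[2,89,32,96,97],[5,16,76]]}
After op 10 (replace /lu/1/2 55): {"kcw":{"h":19,"wh":[77,40],"wr":[65,87,84,89],"zz":[4,37,75,41,36,90]},"lu":[{"bx":84,"i":61,"kvy":82,"t":43},[2,89,55,96,97],[5,16,76]]}
After op 11 (replace /lu/2/0 32): {"kcw":{"h":19,"wh":[77,40],"wr":[65,87,84,89],"zz":[4,37,75,41,36,90]},"lu":[{"bx":84,"i":61,"kvy":82,"t":43},[2,89,55,96,97],[32,16,76]]}
After op 12 (replace /lu 14): {"kcw":{"h":19,"wh":[77,40],"wr":[65,87,84,89],"zz":[4,37,75,41,36,90]},"lu":14}
After op 13 (add /kcw/wr/3 73): {"kcw":{"h":19,"wh":[77,40],"wr":[65,87,84,73,89],"zz":[4,37,75,41,36,90]},"lu":14}
After op 14 (replace /kcw 38): {"kcw":38,"lu":14}
After op 15 (replace /kcw 0): {"kcw":0,"lu":14}
After op 16 (remove /lu): {"kcw":0}
Value at /kcw: 0

Answer: 0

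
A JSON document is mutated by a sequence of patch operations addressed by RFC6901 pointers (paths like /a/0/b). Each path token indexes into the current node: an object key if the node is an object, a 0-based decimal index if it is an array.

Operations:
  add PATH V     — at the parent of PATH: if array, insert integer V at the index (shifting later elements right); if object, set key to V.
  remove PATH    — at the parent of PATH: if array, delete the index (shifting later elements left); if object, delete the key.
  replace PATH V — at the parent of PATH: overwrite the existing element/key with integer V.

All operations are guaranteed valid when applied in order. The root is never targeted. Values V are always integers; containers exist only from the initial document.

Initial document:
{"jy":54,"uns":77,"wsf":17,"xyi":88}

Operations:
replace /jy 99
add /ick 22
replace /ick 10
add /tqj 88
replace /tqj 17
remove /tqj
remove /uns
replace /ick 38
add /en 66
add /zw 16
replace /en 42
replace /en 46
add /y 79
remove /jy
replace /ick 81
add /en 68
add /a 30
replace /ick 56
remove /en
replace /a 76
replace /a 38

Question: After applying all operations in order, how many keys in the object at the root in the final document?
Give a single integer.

Answer: 6

Derivation:
After op 1 (replace /jy 99): {"jy":99,"uns":77,"wsf":17,"xyi":88}
After op 2 (add /ick 22): {"ick":22,"jy":99,"uns":77,"wsf":17,"xyi":88}
After op 3 (replace /ick 10): {"ick":10,"jy":99,"uns":77,"wsf":17,"xyi":88}
After op 4 (add /tqj 88): {"ick":10,"jy":99,"tqj":88,"uns":77,"wsf":17,"xyi":88}
After op 5 (replace /tqj 17): {"ick":10,"jy":99,"tqj":17,"uns":77,"wsf":17,"xyi":88}
After op 6 (remove /tqj): {"ick":10,"jy":99,"uns":77,"wsf":17,"xyi":88}
After op 7 (remove /uns): {"ick":10,"jy":99,"wsf":17,"xyi":88}
After op 8 (replace /ick 38): {"ick":38,"jy":99,"wsf":17,"xyi":88}
After op 9 (add /en 66): {"en":66,"ick":38,"jy":99,"wsf":17,"xyi":88}
After op 10 (add /zw 16): {"en":66,"ick":38,"jy":99,"wsf":17,"xyi":88,"zw":16}
After op 11 (replace /en 42): {"en":42,"ick":38,"jy":99,"wsf":17,"xyi":88,"zw":16}
After op 12 (replace /en 46): {"en":46,"ick":38,"jy":99,"wsf":17,"xyi":88,"zw":16}
After op 13 (add /y 79): {"en":46,"ick":38,"jy":99,"wsf":17,"xyi":88,"y":79,"zw":16}
After op 14 (remove /jy): {"en":46,"ick":38,"wsf":17,"xyi":88,"y":79,"zw":16}
After op 15 (replace /ick 81): {"en":46,"ick":81,"wsf":17,"xyi":88,"y":79,"zw":16}
After op 16 (add /en 68): {"en":68,"ick":81,"wsf":17,"xyi":88,"y":79,"zw":16}
After op 17 (add /a 30): {"a":30,"en":68,"ick":81,"wsf":17,"xyi":88,"y":79,"zw":16}
After op 18 (replace /ick 56): {"a":30,"en":68,"ick":56,"wsf":17,"xyi":88,"y":79,"zw":16}
After op 19 (remove /en): {"a":30,"ick":56,"wsf":17,"xyi":88,"y":79,"zw":16}
After op 20 (replace /a 76): {"a":76,"ick":56,"wsf":17,"xyi":88,"y":79,"zw":16}
After op 21 (replace /a 38): {"a":38,"ick":56,"wsf":17,"xyi":88,"y":79,"zw":16}
Size at the root: 6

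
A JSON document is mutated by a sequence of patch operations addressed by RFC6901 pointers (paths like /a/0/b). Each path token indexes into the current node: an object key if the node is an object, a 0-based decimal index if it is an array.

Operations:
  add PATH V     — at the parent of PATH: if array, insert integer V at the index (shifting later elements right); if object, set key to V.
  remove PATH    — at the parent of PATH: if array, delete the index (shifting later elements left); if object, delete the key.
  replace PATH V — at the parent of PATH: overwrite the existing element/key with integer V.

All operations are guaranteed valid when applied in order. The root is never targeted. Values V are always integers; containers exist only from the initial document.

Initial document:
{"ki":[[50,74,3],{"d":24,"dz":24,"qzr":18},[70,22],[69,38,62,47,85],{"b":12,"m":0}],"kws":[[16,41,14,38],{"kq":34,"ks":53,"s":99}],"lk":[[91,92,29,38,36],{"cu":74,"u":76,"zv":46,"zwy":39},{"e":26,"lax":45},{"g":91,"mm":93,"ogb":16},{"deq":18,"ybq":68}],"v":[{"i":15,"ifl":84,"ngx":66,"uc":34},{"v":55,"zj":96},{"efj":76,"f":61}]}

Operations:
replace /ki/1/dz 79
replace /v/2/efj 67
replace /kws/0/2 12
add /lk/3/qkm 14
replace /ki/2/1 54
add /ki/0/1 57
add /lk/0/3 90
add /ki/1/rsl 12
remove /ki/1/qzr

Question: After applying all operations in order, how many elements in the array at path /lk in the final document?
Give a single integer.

After op 1 (replace /ki/1/dz 79): {"ki":[[50,74,3],{"d":24,"dz":79,"qzr":18},[70,22],[69,38,62,47,85],{"b":12,"m":0}],"kws":[[16,41,14,38],{"kq":34,"ks":53,"s":99}],"lk":[[91,92,29,38,36],{"cu":74,"u":76,"zv":46,"zwy":39},{"e":26,"lax":45},{"g":91,"mm":93,"ogb":16},{"deq":18,"ybq":68}],"v":[{"i":15,"ifl":84,"ngx":66,"uc":34},{"v":55,"zj":96},{"efj":76,"f":61}]}
After op 2 (replace /v/2/efj 67): {"ki":[[50,74,3],{"d":24,"dz":79,"qzr":18},[70,22],[69,38,62,47,85],{"b":12,"m":0}],"kws":[[16,41,14,38],{"kq":34,"ks":53,"s":99}],"lk":[[91,92,29,38,36],{"cu":74,"u":76,"zv":46,"zwy":39},{"e":26,"lax":45},{"g":91,"mm":93,"ogb":16},{"deq":18,"ybq":68}],"v":[{"i":15,"ifl":84,"ngx":66,"uc":34},{"v":55,"zj":96},{"efj":67,"f":61}]}
After op 3 (replace /kws/0/2 12): {"ki":[[50,74,3],{"d":24,"dz":79,"qzr":18},[70,22],[69,38,62,47,85],{"b":12,"m":0}],"kws":[[16,41,12,38],{"kq":34,"ks":53,"s":99}],"lk":[[91,92,29,38,36],{"cu":74,"u":76,"zv":46,"zwy":39},{"e":26,"lax":45},{"g":91,"mm":93,"ogb":16},{"deq":18,"ybq":68}],"v":[{"i":15,"ifl":84,"ngx":66,"uc":34},{"v":55,"zj":96},{"efj":67,"f":61}]}
After op 4 (add /lk/3/qkm 14): {"ki":[[50,74,3],{"d":24,"dz":79,"qzr":18},[70,22],[69,38,62,47,85],{"b":12,"m":0}],"kws":[[16,41,12,38],{"kq":34,"ks":53,"s":99}],"lk":[[91,92,29,38,36],{"cu":74,"u":76,"zv":46,"zwy":39},{"e":26,"lax":45},{"g":91,"mm":93,"ogb":16,"qkm":14},{"deq":18,"ybq":68}],"v":[{"i":15,"ifl":84,"ngx":66,"uc":34},{"v":55,"zj":96},{"efj":67,"f":61}]}
After op 5 (replace /ki/2/1 54): {"ki":[[50,74,3],{"d":24,"dz":79,"qzr":18},[70,54],[69,38,62,47,85],{"b":12,"m":0}],"kws":[[16,41,12,38],{"kq":34,"ks":53,"s":99}],"lk":[[91,92,29,38,36],{"cu":74,"u":76,"zv":46,"zwy":39},{"e":26,"lax":45},{"g":91,"mm":93,"ogb":16,"qkm":14},{"deq":18,"ybq":68}],"v":[{"i":15,"ifl":84,"ngx":66,"uc":34},{"v":55,"zj":96},{"efj":67,"f":61}]}
After op 6 (add /ki/0/1 57): {"ki":[[50,57,74,3],{"d":24,"dz":79,"qzr":18},[70,54],[69,38,62,47,85],{"b":12,"m":0}],"kws":[[16,41,12,38],{"kq":34,"ks":53,"s":99}],"lk":[[91,92,29,38,36],{"cu":74,"u":76,"zv":46,"zwy":39},{"e":26,"lax":45},{"g":91,"mm":93,"ogb":16,"qkm":14},{"deq":18,"ybq":68}],"v":[{"i":15,"ifl":84,"ngx":66,"uc":34},{"v":55,"zj":96},{"efj":67,"f":61}]}
After op 7 (add /lk/0/3 90): {"ki":[[50,57,74,3],{"d":24,"dz":79,"qzr":18},[70,54],[69,38,62,47,85],{"b":12,"m":0}],"kws":[[16,41,12,38],{"kq":34,"ks":53,"s":99}],"lk":[[91,92,29,90,38,36],{"cu":74,"u":76,"zv":46,"zwy":39},{"e":26,"lax":45},{"g":91,"mm":93,"ogb":16,"qkm":14},{"deq":18,"ybq":68}],"v":[{"i":15,"ifl":84,"ngx":66,"uc":34},{"v":55,"zj":96},{"efj":67,"f":61}]}
After op 8 (add /ki/1/rsl 12): {"ki":[[50,57,74,3],{"d":24,"dz":79,"qzr":18,"rsl":12},[70,54],[69,38,62,47,85],{"b":12,"m":0}],"kws":[[16,41,12,38],{"kq":34,"ks":53,"s":99}],"lk":[[91,92,29,90,38,36],{"cu":74,"u":76,"zv":46,"zwy":39},{"e":26,"lax":45},{"g":91,"mm":93,"ogb":16,"qkm":14},{"deq":18,"ybq":68}],"v":[{"i":15,"ifl":84,"ngx":66,"uc":34},{"v":55,"zj":96},{"efj":67,"f":61}]}
After op 9 (remove /ki/1/qzr): {"ki":[[50,57,74,3],{"d":24,"dz":79,"rsl":12},[70,54],[69,38,62,47,85],{"b":12,"m":0}],"kws":[[16,41,12,38],{"kq":34,"ks":53,"s":99}],"lk":[[91,92,29,90,38,36],{"cu":74,"u":76,"zv":46,"zwy":39},{"e":26,"lax":45},{"g":91,"mm":93,"ogb":16,"qkm":14},{"deq":18,"ybq":68}],"v":[{"i":15,"ifl":84,"ngx":66,"uc":34},{"v":55,"zj":96},{"efj":67,"f":61}]}
Size at path /lk: 5

Answer: 5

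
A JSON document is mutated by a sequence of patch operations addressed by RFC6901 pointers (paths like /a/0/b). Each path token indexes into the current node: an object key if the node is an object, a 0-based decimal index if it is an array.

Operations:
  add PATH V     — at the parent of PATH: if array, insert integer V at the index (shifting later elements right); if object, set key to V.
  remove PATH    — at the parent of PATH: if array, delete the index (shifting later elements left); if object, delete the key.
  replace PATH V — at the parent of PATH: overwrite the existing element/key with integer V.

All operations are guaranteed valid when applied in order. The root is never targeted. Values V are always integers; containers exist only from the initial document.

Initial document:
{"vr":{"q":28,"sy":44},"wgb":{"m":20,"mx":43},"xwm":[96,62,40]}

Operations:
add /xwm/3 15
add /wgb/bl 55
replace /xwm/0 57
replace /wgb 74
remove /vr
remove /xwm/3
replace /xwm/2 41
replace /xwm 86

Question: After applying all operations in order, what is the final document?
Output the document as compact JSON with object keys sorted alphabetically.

After op 1 (add /xwm/3 15): {"vr":{"q":28,"sy":44},"wgb":{"m":20,"mx":43},"xwm":[96,62,40,15]}
After op 2 (add /wgb/bl 55): {"vr":{"q":28,"sy":44},"wgb":{"bl":55,"m":20,"mx":43},"xwm":[96,62,40,15]}
After op 3 (replace /xwm/0 57): {"vr":{"q":28,"sy":44},"wgb":{"bl":55,"m":20,"mx":43},"xwm":[57,62,40,15]}
After op 4 (replace /wgb 74): {"vr":{"q":28,"sy":44},"wgb":74,"xwm":[57,62,40,15]}
After op 5 (remove /vr): {"wgb":74,"xwm":[57,62,40,15]}
After op 6 (remove /xwm/3): {"wgb":74,"xwm":[57,62,40]}
After op 7 (replace /xwm/2 41): {"wgb":74,"xwm":[57,62,41]}
After op 8 (replace /xwm 86): {"wgb":74,"xwm":86}

Answer: {"wgb":74,"xwm":86}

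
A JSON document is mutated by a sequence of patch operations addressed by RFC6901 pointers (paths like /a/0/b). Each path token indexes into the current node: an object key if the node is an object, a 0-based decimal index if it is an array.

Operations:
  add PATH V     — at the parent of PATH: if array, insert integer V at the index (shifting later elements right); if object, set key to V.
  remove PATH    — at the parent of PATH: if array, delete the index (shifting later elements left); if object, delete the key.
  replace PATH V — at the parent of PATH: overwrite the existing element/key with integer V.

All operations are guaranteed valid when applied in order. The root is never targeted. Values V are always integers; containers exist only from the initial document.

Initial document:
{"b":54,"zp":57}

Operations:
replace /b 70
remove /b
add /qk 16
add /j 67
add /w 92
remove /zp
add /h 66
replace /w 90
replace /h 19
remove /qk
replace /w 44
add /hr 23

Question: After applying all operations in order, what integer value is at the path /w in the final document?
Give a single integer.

Answer: 44

Derivation:
After op 1 (replace /b 70): {"b":70,"zp":57}
After op 2 (remove /b): {"zp":57}
After op 3 (add /qk 16): {"qk":16,"zp":57}
After op 4 (add /j 67): {"j":67,"qk":16,"zp":57}
After op 5 (add /w 92): {"j":67,"qk":16,"w":92,"zp":57}
After op 6 (remove /zp): {"j":67,"qk":16,"w":92}
After op 7 (add /h 66): {"h":66,"j":67,"qk":16,"w":92}
After op 8 (replace /w 90): {"h":66,"j":67,"qk":16,"w":90}
After op 9 (replace /h 19): {"h":19,"j":67,"qk":16,"w":90}
After op 10 (remove /qk): {"h":19,"j":67,"w":90}
After op 11 (replace /w 44): {"h":19,"j":67,"w":44}
After op 12 (add /hr 23): {"h":19,"hr":23,"j":67,"w":44}
Value at /w: 44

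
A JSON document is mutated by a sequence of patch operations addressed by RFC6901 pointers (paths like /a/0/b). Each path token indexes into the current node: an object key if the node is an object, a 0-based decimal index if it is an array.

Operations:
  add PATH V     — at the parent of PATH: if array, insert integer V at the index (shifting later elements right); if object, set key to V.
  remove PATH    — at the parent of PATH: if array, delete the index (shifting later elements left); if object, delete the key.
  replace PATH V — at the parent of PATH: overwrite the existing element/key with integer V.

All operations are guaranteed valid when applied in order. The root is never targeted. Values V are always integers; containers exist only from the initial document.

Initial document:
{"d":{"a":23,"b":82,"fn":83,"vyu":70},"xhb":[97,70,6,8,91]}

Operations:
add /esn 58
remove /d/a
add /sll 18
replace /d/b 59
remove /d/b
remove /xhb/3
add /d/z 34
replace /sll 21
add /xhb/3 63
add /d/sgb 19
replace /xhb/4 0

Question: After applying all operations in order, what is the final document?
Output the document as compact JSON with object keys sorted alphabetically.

After op 1 (add /esn 58): {"d":{"a":23,"b":82,"fn":83,"vyu":70},"esn":58,"xhb":[97,70,6,8,91]}
After op 2 (remove /d/a): {"d":{"b":82,"fn":83,"vyu":70},"esn":58,"xhb":[97,70,6,8,91]}
After op 3 (add /sll 18): {"d":{"b":82,"fn":83,"vyu":70},"esn":58,"sll":18,"xhb":[97,70,6,8,91]}
After op 4 (replace /d/b 59): {"d":{"b":59,"fn":83,"vyu":70},"esn":58,"sll":18,"xhb":[97,70,6,8,91]}
After op 5 (remove /d/b): {"d":{"fn":83,"vyu":70},"esn":58,"sll":18,"xhb":[97,70,6,8,91]}
After op 6 (remove /xhb/3): {"d":{"fn":83,"vyu":70},"esn":58,"sll":18,"xhb":[97,70,6,91]}
After op 7 (add /d/z 34): {"d":{"fn":83,"vyu":70,"z":34},"esn":58,"sll":18,"xhb":[97,70,6,91]}
After op 8 (replace /sll 21): {"d":{"fn":83,"vyu":70,"z":34},"esn":58,"sll":21,"xhb":[97,70,6,91]}
After op 9 (add /xhb/3 63): {"d":{"fn":83,"vyu":70,"z":34},"esn":58,"sll":21,"xhb":[97,70,6,63,91]}
After op 10 (add /d/sgb 19): {"d":{"fn":83,"sgb":19,"vyu":70,"z":34},"esn":58,"sll":21,"xhb":[97,70,6,63,91]}
After op 11 (replace /xhb/4 0): {"d":{"fn":83,"sgb":19,"vyu":70,"z":34},"esn":58,"sll":21,"xhb":[97,70,6,63,0]}

Answer: {"d":{"fn":83,"sgb":19,"vyu":70,"z":34},"esn":58,"sll":21,"xhb":[97,70,6,63,0]}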